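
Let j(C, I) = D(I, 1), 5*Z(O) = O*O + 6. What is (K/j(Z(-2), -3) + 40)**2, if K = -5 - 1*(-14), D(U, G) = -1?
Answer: 961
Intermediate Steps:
Z(O) = 6/5 + O**2/5 (Z(O) = (O*O + 6)/5 = (O**2 + 6)/5 = (6 + O**2)/5 = 6/5 + O**2/5)
K = 9 (K = -5 + 14 = 9)
j(C, I) = -1
(K/j(Z(-2), -3) + 40)**2 = (9/(-1) + 40)**2 = (9*(-1) + 40)**2 = (-9 + 40)**2 = 31**2 = 961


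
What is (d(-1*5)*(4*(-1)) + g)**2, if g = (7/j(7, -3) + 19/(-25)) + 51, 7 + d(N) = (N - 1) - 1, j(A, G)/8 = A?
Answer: 452540529/40000 ≈ 11314.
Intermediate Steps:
j(A, G) = 8*A
d(N) = -9 + N (d(N) = -7 + ((N - 1) - 1) = -7 + ((-1 + N) - 1) = -7 + (-2 + N) = -9 + N)
g = 10073/200 (g = (7/((8*7)) + 19/(-25)) + 51 = (7/56 + 19*(-1/25)) + 51 = (7*(1/56) - 19/25) + 51 = (1/8 - 19/25) + 51 = -127/200 + 51 = 10073/200 ≈ 50.365)
(d(-1*5)*(4*(-1)) + g)**2 = ((-9 - 1*5)*(4*(-1)) + 10073/200)**2 = ((-9 - 5)*(-4) + 10073/200)**2 = (-14*(-4) + 10073/200)**2 = (56 + 10073/200)**2 = (21273/200)**2 = 452540529/40000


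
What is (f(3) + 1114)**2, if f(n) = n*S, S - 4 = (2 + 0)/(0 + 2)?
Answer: 1274641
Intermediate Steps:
S = 5 (S = 4 + (2 + 0)/(0 + 2) = 4 + 2/2 = 4 + 2*(1/2) = 4 + 1 = 5)
f(n) = 5*n (f(n) = n*5 = 5*n)
(f(3) + 1114)**2 = (5*3 + 1114)**2 = (15 + 1114)**2 = 1129**2 = 1274641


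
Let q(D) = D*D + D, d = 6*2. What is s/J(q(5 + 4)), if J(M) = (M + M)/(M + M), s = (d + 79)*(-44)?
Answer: -4004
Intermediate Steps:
d = 12
q(D) = D + D² (q(D) = D² + D = D + D²)
s = -4004 (s = (12 + 79)*(-44) = 91*(-44) = -4004)
J(M) = 1 (J(M) = (2*M)/((2*M)) = (2*M)*(1/(2*M)) = 1)
s/J(q(5 + 4)) = -4004/1 = -4004*1 = -4004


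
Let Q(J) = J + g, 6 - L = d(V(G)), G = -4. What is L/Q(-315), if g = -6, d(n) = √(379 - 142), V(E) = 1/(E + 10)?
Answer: -2/107 + √237/321 ≈ 0.029267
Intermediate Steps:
V(E) = 1/(10 + E)
d(n) = √237
L = 6 - √237 ≈ -9.3948
Q(J) = -6 + J (Q(J) = J - 6 = -6 + J)
L/Q(-315) = (6 - √237)/(-6 - 315) = (6 - √237)/(-321) = (6 - √237)*(-1/321) = -2/107 + √237/321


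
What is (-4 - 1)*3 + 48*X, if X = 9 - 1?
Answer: 369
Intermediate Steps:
X = 8
(-4 - 1)*3 + 48*X = (-4 - 1)*3 + 48*8 = -5*3 + 384 = -15 + 384 = 369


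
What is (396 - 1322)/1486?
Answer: -463/743 ≈ -0.62315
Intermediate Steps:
(396 - 1322)/1486 = (1/1486)*(-926) = -463/743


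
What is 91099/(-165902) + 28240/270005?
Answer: -3982422603/8958873902 ≈ -0.44452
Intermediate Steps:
91099/(-165902) + 28240/270005 = 91099*(-1/165902) + 28240*(1/270005) = -91099/165902 + 5648/54001 = -3982422603/8958873902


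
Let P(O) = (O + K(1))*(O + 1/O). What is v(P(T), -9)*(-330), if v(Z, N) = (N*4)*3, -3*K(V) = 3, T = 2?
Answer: 35640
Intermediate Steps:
K(V) = -1 (K(V) = -⅓*3 = -1)
P(O) = (-1 + O)*(O + 1/O) (P(O) = (O - 1)*(O + 1/O) = (-1 + O)*(O + 1/O))
v(Z, N) = 12*N (v(Z, N) = (4*N)*3 = 12*N)
v(P(T), -9)*(-330) = (12*(-9))*(-330) = -108*(-330) = 35640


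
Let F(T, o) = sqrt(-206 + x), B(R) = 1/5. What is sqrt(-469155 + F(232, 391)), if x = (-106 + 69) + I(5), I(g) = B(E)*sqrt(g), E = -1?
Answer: sqrt(-11728875 + 5*sqrt(5)*sqrt(-1215 + sqrt(5)))/5 ≈ 0.011369 + 684.95*I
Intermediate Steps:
B(R) = 1/5
I(g) = sqrt(g)/5
x = -37 + sqrt(5)/5 (x = (-106 + 69) + sqrt(5)/5 = -37 + sqrt(5)/5 ≈ -36.553)
F(T, o) = sqrt(-243 + sqrt(5)/5) (F(T, o) = sqrt(-206 + (-37 + sqrt(5)/5)) = sqrt(-243 + sqrt(5)/5))
sqrt(-469155 + F(232, 391)) = sqrt(-469155 + sqrt(-6075 + 5*sqrt(5))/5)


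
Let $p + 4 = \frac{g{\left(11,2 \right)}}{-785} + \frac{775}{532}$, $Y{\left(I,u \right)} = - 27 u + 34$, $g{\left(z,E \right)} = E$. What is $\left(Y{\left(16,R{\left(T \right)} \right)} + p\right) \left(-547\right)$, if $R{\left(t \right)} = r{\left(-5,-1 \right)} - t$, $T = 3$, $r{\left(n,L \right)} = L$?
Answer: $- \frac{31856662437}{417620} \approx -76282.0$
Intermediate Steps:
$R{\left(t \right)} = -1 - t$
$Y{\left(I,u \right)} = 34 - 27 u$
$p = - \frac{1063169}{417620}$ ($p = -4 + \left(\frac{2}{-785} + \frac{775}{532}\right) = -4 + \left(2 \left(- \frac{1}{785}\right) + 775 \cdot \frac{1}{532}\right) = -4 + \left(- \frac{2}{785} + \frac{775}{532}\right) = -4 + \frac{607311}{417620} = - \frac{1063169}{417620} \approx -2.5458$)
$\left(Y{\left(16,R{\left(T \right)} \right)} + p\right) \left(-547\right) = \left(\left(34 - 27 \left(-1 - 3\right)\right) - \frac{1063169}{417620}\right) \left(-547\right) = \left(\left(34 - -108\right) - \frac{1063169}{417620}\right) \left(-547\right) = \left(\left(34 + 108\right) - \frac{1063169}{417620}\right) \left(-547\right) = \left(142 - \frac{1063169}{417620}\right) \left(-547\right) = \frac{58238871}{417620} \left(-547\right) = - \frac{31856662437}{417620}$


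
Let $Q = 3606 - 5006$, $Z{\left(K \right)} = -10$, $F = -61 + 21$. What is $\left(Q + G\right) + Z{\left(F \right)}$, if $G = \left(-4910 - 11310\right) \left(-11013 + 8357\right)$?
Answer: $43078910$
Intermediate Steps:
$F = -40$
$Q = -1400$ ($Q = 3606 - 5006 = -1400$)
$G = 43080320$ ($G = \left(-16220\right) \left(-2656\right) = 43080320$)
$\left(Q + G\right) + Z{\left(F \right)} = \left(-1400 + 43080320\right) - 10 = 43078920 - 10 = 43078910$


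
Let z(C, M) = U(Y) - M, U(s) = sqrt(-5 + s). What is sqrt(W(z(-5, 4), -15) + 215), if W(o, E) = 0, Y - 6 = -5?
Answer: sqrt(215) ≈ 14.663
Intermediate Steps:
Y = 1 (Y = 6 - 5 = 1)
z(C, M) = -M + 2*I (z(C, M) = sqrt(-5 + 1) - M = sqrt(-4) - M = 2*I - M = -M + 2*I)
sqrt(W(z(-5, 4), -15) + 215) = sqrt(0 + 215) = sqrt(215)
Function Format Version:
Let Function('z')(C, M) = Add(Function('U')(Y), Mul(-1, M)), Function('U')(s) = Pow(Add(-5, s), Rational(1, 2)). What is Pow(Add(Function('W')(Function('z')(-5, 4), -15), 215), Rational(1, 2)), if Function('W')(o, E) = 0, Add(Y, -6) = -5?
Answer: Pow(215, Rational(1, 2)) ≈ 14.663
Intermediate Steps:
Y = 1 (Y = Add(6, -5) = 1)
Function('z')(C, M) = Add(Mul(-1, M), Mul(2, I)) (Function('z')(C, M) = Add(Pow(Add(-5, 1), Rational(1, 2)), Mul(-1, M)) = Add(Pow(-4, Rational(1, 2)), Mul(-1, M)) = Add(Mul(2, I), Mul(-1, M)) = Add(Mul(-1, M), Mul(2, I)))
Pow(Add(Function('W')(Function('z')(-5, 4), -15), 215), Rational(1, 2)) = Pow(Add(0, 215), Rational(1, 2)) = Pow(215, Rational(1, 2))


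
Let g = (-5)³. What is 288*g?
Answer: -36000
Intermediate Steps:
g = -125
288*g = 288*(-125) = -36000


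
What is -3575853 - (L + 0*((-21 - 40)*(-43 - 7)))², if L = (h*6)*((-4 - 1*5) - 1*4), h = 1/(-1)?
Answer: -3581937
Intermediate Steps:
h = -1
L = 78 (L = (-1*6)*((-4 - 1*5) - 1*4) = -6*((-4 - 5) - 4) = -6*(-9 - 4) = -6*(-13) = 78)
-3575853 - (L + 0*((-21 - 40)*(-43 - 7)))² = -3575853 - (78 + 0*((-21 - 40)*(-43 - 7)))² = -3575853 - (78 + 0*(-61*(-50)))² = -3575853 - (78 + 0*3050)² = -3575853 - (78 + 0)² = -3575853 - 1*78² = -3575853 - 1*6084 = -3575853 - 6084 = -3581937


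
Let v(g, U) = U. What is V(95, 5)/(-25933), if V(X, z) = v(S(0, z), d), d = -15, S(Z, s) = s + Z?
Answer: 15/25933 ≈ 0.00057841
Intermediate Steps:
S(Z, s) = Z + s
V(X, z) = -15
V(95, 5)/(-25933) = -15/(-25933) = -15*(-1/25933) = 15/25933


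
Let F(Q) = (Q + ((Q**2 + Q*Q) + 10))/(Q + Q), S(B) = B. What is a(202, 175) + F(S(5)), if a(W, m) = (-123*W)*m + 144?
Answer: -8695799/2 ≈ -4.3479e+6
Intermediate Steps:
a(W, m) = 144 - 123*W*m (a(W, m) = -123*W*m + 144 = 144 - 123*W*m)
F(Q) = (10 + Q + 2*Q**2)/(2*Q) (F(Q) = (Q + ((Q**2 + Q**2) + 10))/((2*Q)) = (Q + (2*Q**2 + 10))*(1/(2*Q)) = (Q + (10 + 2*Q**2))*(1/(2*Q)) = (10 + Q + 2*Q**2)*(1/(2*Q)) = (10 + Q + 2*Q**2)/(2*Q))
a(202, 175) + F(S(5)) = (144 - 123*202*175) + (1/2 + 5 + 5/5) = (144 - 4348050) + (1/2 + 5 + 5*(1/5)) = -4347906 + (1/2 + 5 + 1) = -4347906 + 13/2 = -8695799/2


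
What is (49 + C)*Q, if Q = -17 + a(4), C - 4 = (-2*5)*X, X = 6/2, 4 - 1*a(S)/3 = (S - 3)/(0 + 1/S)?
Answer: -391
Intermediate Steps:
a(S) = 12 - 3*S*(-3 + S) (a(S) = 12 - 3*(S - 3)/(0 + 1/S) = 12 - 3*(-3 + S)/(0 + 1/S) = 12 - 3*(-3 + S)/(1/S) = 12 - 3*(-3 + S)*S = 12 - 3*S*(-3 + S))
X = 3 (X = 6*(½) = 3)
C = -26 (C = 4 - 2*5*3 = 4 - 10*3 = 4 - 30 = -26)
Q = -17 (Q = -17 + (12 - 3*4² + 9*4) = -17 + (12 - 3*16 + 36) = -17 + (12 - 48 + 36) = -17 + 0 = -17)
(49 + C)*Q = (49 - 26)*(-17) = 23*(-17) = -391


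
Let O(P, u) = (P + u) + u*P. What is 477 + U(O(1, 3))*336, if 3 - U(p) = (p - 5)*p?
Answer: -3219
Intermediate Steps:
O(P, u) = P + u + P*u (O(P, u) = (P + u) + P*u = P + u + P*u)
U(p) = 3 - p*(-5 + p) (U(p) = 3 - (p - 5)*p = 3 - (-5 + p)*p = 3 - p*(-5 + p))
477 + U(O(1, 3))*336 = 477 + (3 - (1 + 3 + 1*3)² + 5*(1 + 3 + 1*3))*336 = 477 + (3 - (1 + 3 + 3)² + 5*(1 + 3 + 3))*336 = 477 + (3 - 1*7² + 5*7)*336 = 477 + (3 - 1*49 + 35)*336 = 477 + (3 - 49 + 35)*336 = 477 - 11*336 = 477 - 3696 = -3219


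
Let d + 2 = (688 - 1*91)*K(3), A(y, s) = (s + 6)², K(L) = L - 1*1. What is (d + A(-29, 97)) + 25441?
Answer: 37242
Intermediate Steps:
K(L) = -1 + L (K(L) = L - 1 = -1 + L)
A(y, s) = (6 + s)²
d = 1192 (d = -2 + (688 - 1*91)*(-1 + 3) = -2 + (688 - 91)*2 = -2 + 597*2 = -2 + 1194 = 1192)
(d + A(-29, 97)) + 25441 = (1192 + (6 + 97)²) + 25441 = (1192 + 103²) + 25441 = (1192 + 10609) + 25441 = 11801 + 25441 = 37242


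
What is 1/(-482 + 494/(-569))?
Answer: -569/274752 ≈ -0.0020710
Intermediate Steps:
1/(-482 + 494/(-569)) = 1/(-482 + 494*(-1/569)) = 1/(-482 - 494/569) = 1/(-274752/569) = -569/274752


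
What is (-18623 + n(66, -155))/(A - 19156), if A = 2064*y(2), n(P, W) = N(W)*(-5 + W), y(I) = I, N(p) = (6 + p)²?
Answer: 3570783/15028 ≈ 237.61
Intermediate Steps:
n(P, W) = (6 + W)²*(-5 + W)
A = 4128 (A = 2064*2 = 4128)
(-18623 + n(66, -155))/(A - 19156) = (-18623 + (6 - 155)²*(-5 - 155))/(4128 - 19156) = (-18623 + (-149)²*(-160))/(-15028) = (-18623 + 22201*(-160))*(-1/15028) = (-18623 - 3552160)*(-1/15028) = -3570783*(-1/15028) = 3570783/15028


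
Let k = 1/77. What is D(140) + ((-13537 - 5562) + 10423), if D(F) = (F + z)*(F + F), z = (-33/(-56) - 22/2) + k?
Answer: 303739/11 ≈ 27613.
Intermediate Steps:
k = 1/77 ≈ 0.012987
z = -915/88 (z = (-33/(-56) - 22/2) + 1/77 = (-33*(-1/56) - 22*1/2) + 1/77 = (33/56 - 11) + 1/77 = -583/56 + 1/77 = -915/88 ≈ -10.398)
D(F) = 2*F*(-915/88 + F) (D(F) = (F - 915/88)*(F + F) = (-915/88 + F)*(2*F) = 2*F*(-915/88 + F))
D(140) + ((-13537 - 5562) + 10423) = (1/44)*140*(-915 + 88*140) + ((-13537 - 5562) + 10423) = (1/44)*140*(-915 + 12320) + (-19099 + 10423) = (1/44)*140*11405 - 8676 = 399175/11 - 8676 = 303739/11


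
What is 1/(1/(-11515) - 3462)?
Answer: -11515/39864931 ≈ -0.00028885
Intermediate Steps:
1/(1/(-11515) - 3462) = 1/(-1/11515 - 3462) = 1/(-39864931/11515) = -11515/39864931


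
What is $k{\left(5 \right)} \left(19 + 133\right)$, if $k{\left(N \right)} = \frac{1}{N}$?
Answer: $\frac{152}{5} \approx 30.4$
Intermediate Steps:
$k{\left(5 \right)} \left(19 + 133\right) = \frac{19 + 133}{5} = \frac{1}{5} \cdot 152 = \frac{152}{5}$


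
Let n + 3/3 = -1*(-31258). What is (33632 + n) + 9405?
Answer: 74294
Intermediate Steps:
n = 31257 (n = -1 - 1*(-31258) = -1 + 31258 = 31257)
(33632 + n) + 9405 = (33632 + 31257) + 9405 = 64889 + 9405 = 74294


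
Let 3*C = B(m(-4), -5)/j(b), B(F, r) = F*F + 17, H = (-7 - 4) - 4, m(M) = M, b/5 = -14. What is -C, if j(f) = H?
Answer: 11/15 ≈ 0.73333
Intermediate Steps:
b = -70 (b = 5*(-14) = -70)
H = -15 (H = -11 - 4 = -15)
j(f) = -15
B(F, r) = 17 + F² (B(F, r) = F² + 17 = 17 + F²)
C = -11/15 (C = ((17 + (-4)²)/(-15))/3 = ((17 + 16)*(-1/15))/3 = (33*(-1/15))/3 = (⅓)*(-11/5) = -11/15 ≈ -0.73333)
-C = -1*(-11/15) = 11/15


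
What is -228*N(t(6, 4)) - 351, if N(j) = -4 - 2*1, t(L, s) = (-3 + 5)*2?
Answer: 1017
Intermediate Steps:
t(L, s) = 4 (t(L, s) = 2*2 = 4)
N(j) = -6 (N(j) = -4 - 2 = -6)
-228*N(t(6, 4)) - 351 = -228*(-6) - 351 = 1368 - 351 = 1017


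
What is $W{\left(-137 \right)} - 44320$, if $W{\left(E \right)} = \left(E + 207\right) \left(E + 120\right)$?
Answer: $-45510$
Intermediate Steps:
$W{\left(E \right)} = \left(120 + E\right) \left(207 + E\right)$ ($W{\left(E \right)} = \left(207 + E\right) \left(120 + E\right) = \left(120 + E\right) \left(207 + E\right)$)
$W{\left(-137 \right)} - 44320 = \left(24840 + \left(-137\right)^{2} + 327 \left(-137\right)\right) - 44320 = \left(24840 + 18769 - 44799\right) - 44320 = -1190 - 44320 = -45510$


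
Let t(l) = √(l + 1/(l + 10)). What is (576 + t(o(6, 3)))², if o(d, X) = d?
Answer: (2304 + √97)²/16 ≈ 3.3462e+5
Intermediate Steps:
t(l) = √(l + 1/(10 + l))
(576 + t(o(6, 3)))² = (576 + √((1 + 6*(10 + 6))/(10 + 6)))² = (576 + √((1 + 6*16)/16))² = (576 + √((1 + 96)/16))² = (576 + √((1/16)*97))² = (576 + √(97/16))² = (576 + √97/4)²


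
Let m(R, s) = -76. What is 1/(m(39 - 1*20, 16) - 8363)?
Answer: -1/8439 ≈ -0.00011850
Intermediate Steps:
1/(m(39 - 1*20, 16) - 8363) = 1/(-76 - 8363) = 1/(-8439) = -1/8439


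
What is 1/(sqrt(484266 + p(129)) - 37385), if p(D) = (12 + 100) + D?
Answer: -37385/1397153718 - sqrt(484507)/1397153718 ≈ -2.7256e-5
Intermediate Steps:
p(D) = 112 + D
1/(sqrt(484266 + p(129)) - 37385) = 1/(sqrt(484266 + (112 + 129)) - 37385) = 1/(sqrt(484266 + 241) - 37385) = 1/(sqrt(484507) - 37385) = 1/(-37385 + sqrt(484507))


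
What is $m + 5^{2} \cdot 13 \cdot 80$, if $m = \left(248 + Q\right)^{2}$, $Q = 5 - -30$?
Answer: $106089$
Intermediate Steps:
$Q = 35$ ($Q = 5 + 30 = 35$)
$m = 80089$ ($m = \left(248 + 35\right)^{2} = 283^{2} = 80089$)
$m + 5^{2} \cdot 13 \cdot 80 = 80089 + 5^{2} \cdot 13 \cdot 80 = 80089 + 25 \cdot 13 \cdot 80 = 80089 + 325 \cdot 80 = 80089 + 26000 = 106089$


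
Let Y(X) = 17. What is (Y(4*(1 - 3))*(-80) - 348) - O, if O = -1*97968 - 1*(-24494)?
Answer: 71766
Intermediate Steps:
O = -73474 (O = -97968 + 24494 = -73474)
(Y(4*(1 - 3))*(-80) - 348) - O = (17*(-80) - 348) - 1*(-73474) = (-1360 - 348) + 73474 = -1708 + 73474 = 71766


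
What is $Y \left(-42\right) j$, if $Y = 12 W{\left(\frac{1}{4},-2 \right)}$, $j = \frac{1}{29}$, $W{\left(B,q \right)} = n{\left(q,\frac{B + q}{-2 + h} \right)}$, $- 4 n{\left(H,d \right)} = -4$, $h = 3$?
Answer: $- \frac{504}{29} \approx -17.379$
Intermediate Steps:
$n{\left(H,d \right)} = 1$ ($n{\left(H,d \right)} = \left(- \frac{1}{4}\right) \left(-4\right) = 1$)
$W{\left(B,q \right)} = 1$
$j = \frac{1}{29} \approx 0.034483$
$Y = 12$ ($Y = 12 \cdot 1 = 12$)
$Y \left(-42\right) j = 12 \left(-42\right) \frac{1}{29} = \left(-504\right) \frac{1}{29} = - \frac{504}{29}$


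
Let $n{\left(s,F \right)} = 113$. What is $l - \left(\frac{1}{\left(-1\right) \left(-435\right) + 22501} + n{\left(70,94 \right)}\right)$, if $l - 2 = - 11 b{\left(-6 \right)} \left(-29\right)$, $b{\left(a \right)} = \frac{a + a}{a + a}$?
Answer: $\frac{4770687}{22936} \approx 208.0$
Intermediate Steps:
$b{\left(a \right)} = 1$ ($b{\left(a \right)} = \frac{2 a}{2 a} = 2 a \frac{1}{2 a} = 1$)
$l = 321$ ($l = 2 + \left(-11\right) 1 \left(-29\right) = 2 - -319 = 2 + 319 = 321$)
$l - \left(\frac{1}{\left(-1\right) \left(-435\right) + 22501} + n{\left(70,94 \right)}\right) = 321 - \left(\frac{1}{\left(-1\right) \left(-435\right) + 22501} + 113\right) = 321 - \left(\frac{1}{435 + 22501} + 113\right) = 321 - \left(\frac{1}{22936} + 113\right) = 321 - \frac{2591769}{22936} = \frac{4770687}{22936}$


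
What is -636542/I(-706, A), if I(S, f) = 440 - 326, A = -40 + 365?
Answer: -318271/57 ≈ -5583.7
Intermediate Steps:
A = 325
I(S, f) = 114
-636542/I(-706, A) = -636542/114 = -636542*1/114 = -318271/57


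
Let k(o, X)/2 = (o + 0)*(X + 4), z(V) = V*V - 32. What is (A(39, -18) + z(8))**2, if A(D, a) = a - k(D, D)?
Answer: 11155600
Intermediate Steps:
z(V) = -32 + V**2 (z(V) = V**2 - 32 = -32 + V**2)
k(o, X) = 2*o*(4 + X) (k(o, X) = 2*((o + 0)*(X + 4)) = 2*(o*(4 + X)) = 2*o*(4 + X))
A(D, a) = a - 2*D*(4 + D)
(A(39, -18) + z(8))**2 = ((-18 - 2*39*(4 + 39)) + (-32 + 8**2))**2 = ((-18 - 2*39*43) + (-32 + 64))**2 = ((-18 - 3354) + 32)**2 = (-3372 + 32)**2 = (-3340)**2 = 11155600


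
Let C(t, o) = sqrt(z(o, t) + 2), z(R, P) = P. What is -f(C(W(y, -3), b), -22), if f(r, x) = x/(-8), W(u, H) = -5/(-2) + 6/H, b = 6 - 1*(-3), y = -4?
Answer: -11/4 ≈ -2.7500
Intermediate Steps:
b = 9 (b = 6 + 3 = 9)
W(u, H) = 5/2 + 6/H (W(u, H) = -5*(-1/2) + 6/H = 5/2 + 6/H)
C(t, o) = sqrt(2 + t) (C(t, o) = sqrt(t + 2) = sqrt(2 + t))
f(r, x) = -x/8 (f(r, x) = x*(-1/8) = -x/8)
-f(C(W(y, -3), b), -22) = -(-1)*(-22)/8 = -1*11/4 = -11/4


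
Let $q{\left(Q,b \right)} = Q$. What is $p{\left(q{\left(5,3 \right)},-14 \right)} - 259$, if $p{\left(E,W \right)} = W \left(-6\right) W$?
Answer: $-1435$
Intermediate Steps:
$p{\left(E,W \right)} = - 6 W^{2}$ ($p{\left(E,W \right)} = - 6 W W = - 6 W^{2}$)
$p{\left(q{\left(5,3 \right)},-14 \right)} - 259 = - 6 \left(-14\right)^{2} - 259 = \left(-6\right) 196 - 259 = -1176 - 259 = -1435$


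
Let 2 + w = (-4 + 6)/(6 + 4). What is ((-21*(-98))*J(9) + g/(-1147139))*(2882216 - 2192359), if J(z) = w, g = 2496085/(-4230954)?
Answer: -8859378649983186258757/3466780243290 ≈ -2.5555e+9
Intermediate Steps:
g = -2496085/4230954 (g = 2496085*(-1/4230954) = -2496085/4230954 ≈ -0.58996)
w = -9/5 (w = -2 + (-4 + 6)/(6 + 4) = -2 + 2/10 = -2 + 2*(1/10) = -2 + 1/5 = -9/5 ≈ -1.8000)
J(z) = -9/5
((-21*(-98))*J(9) + g/(-1147139))*(2882216 - 2192359) = (-21*(-98)*(-9/5) - 2496085/4230954/(-1147139))*(2882216 - 2192359) = (2058*(-9/5) - 2496085/4230954*(-1/1147139))*689857 = (-18522/5 + 2496085/4853492340606)*689857 = -89896385120223907/24267461703030*689857 = -8859378649983186258757/3466780243290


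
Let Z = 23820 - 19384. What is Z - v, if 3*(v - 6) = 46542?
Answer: -11084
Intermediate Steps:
v = 15520 (v = 6 + (1/3)*46542 = 6 + 15514 = 15520)
Z = 4436
Z - v = 4436 - 1*15520 = 4436 - 15520 = -11084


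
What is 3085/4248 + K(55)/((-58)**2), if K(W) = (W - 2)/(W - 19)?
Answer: 1730699/2381712 ≈ 0.72666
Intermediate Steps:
K(W) = (-2 + W)/(-19 + W)
3085/4248 + K(55)/((-58)**2) = 3085/4248 + ((-2 + 55)/(-19 + 55))/((-58)**2) = 3085*(1/4248) + (53/36)/3364 = 3085/4248 + ((1/36)*53)*(1/3364) = 3085/4248 + (53/36)*(1/3364) = 3085/4248 + 53/121104 = 1730699/2381712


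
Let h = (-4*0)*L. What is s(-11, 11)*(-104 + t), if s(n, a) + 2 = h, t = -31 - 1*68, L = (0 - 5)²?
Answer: 406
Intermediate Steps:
L = 25 (L = (-5)² = 25)
h = 0 (h = -4*0*25 = 0*25 = 0)
t = -99 (t = -31 - 68 = -99)
s(n, a) = -2 (s(n, a) = -2 + 0 = -2)
s(-11, 11)*(-104 + t) = -2*(-104 - 99) = -2*(-203) = 406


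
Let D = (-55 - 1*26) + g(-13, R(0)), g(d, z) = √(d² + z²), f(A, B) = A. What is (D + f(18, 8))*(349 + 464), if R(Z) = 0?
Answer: -40650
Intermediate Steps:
D = -68 (D = (-55 - 1*26) + √((-13)² + 0²) = (-55 - 26) + √(169 + 0) = -81 + √169 = -81 + 13 = -68)
(D + f(18, 8))*(349 + 464) = (-68 + 18)*(349 + 464) = -50*813 = -40650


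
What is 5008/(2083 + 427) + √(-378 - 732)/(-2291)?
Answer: 2504/1255 - I*√1110/2291 ≈ 1.9952 - 0.014542*I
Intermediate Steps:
5008/(2083 + 427) + √(-378 - 732)/(-2291) = 5008/2510 + √(-1110)*(-1/2291) = 5008*(1/2510) + (I*√1110)*(-1/2291) = 2504/1255 - I*√1110/2291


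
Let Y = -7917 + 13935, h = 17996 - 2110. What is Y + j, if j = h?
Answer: 21904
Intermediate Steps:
h = 15886
j = 15886
Y = 6018
Y + j = 6018 + 15886 = 21904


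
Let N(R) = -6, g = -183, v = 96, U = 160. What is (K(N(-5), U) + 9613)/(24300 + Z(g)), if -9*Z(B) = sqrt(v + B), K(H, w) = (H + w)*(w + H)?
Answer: 21867156900/15943230029 + 99987*I*sqrt(87)/15943230029 ≈ 1.3716 + 5.8496e-5*I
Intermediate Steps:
K(H, w) = (H + w)**2 (K(H, w) = (H + w)*(H + w) = (H + w)**2)
Z(B) = -sqrt(96 + B)/9
(K(N(-5), U) + 9613)/(24300 + Z(g)) = ((-6 + 160)**2 + 9613)/(24300 - sqrt(96 - 183)/9) = (154**2 + 9613)/(24300 - I*sqrt(87)/9) = (23716 + 9613)/(24300 - I*sqrt(87)/9) = 33329/(24300 - I*sqrt(87)/9)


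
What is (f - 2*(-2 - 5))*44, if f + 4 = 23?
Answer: 1452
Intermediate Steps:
f = 19 (f = -4 + 23 = 19)
(f - 2*(-2 - 5))*44 = (19 - 2*(-2 - 5))*44 = (19 - 2*(-7))*44 = (19 + 14)*44 = 33*44 = 1452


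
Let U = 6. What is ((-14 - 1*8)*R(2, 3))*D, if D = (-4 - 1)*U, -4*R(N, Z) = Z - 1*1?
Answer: -330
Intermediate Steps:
R(N, Z) = ¼ - Z/4 (R(N, Z) = -(Z - 1*1)/4 = -(Z - 1)/4 = -(-1 + Z)/4 = ¼ - Z/4)
D = -30 (D = (-4 - 1)*6 = -5*6 = -30)
((-14 - 1*8)*R(2, 3))*D = ((-14 - 1*8)*(¼ - ¼*3))*(-30) = ((-14 - 8)*(¼ - ¾))*(-30) = -22*(-½)*(-30) = 11*(-30) = -330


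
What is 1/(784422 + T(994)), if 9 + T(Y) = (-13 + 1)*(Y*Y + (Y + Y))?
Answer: -1/11095875 ≈ -9.0124e-8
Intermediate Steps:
T(Y) = -9 - 24*Y - 12*Y² (T(Y) = -9 + (-13 + 1)*(Y*Y + (Y + Y)) = -9 - 12*(Y² + 2*Y) = -9 + (-24*Y - 12*Y²) = -9 - 24*Y - 12*Y²)
1/(784422 + T(994)) = 1/(784422 + (-9 - 24*994 - 12*994²)) = 1/(784422 + (-9 - 23856 - 12*988036)) = 1/(784422 + (-9 - 23856 - 11856432)) = 1/(784422 - 11880297) = 1/(-11095875) = -1/11095875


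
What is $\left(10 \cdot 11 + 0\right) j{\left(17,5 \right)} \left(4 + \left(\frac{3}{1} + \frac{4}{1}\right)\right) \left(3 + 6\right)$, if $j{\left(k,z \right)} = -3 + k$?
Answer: $152460$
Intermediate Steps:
$\left(10 \cdot 11 + 0\right) j{\left(17,5 \right)} \left(4 + \left(\frac{3}{1} + \frac{4}{1}\right)\right) \left(3 + 6\right) = \left(10 \cdot 11 + 0\right) \left(-3 + 17\right) \left(4 + \left(\frac{3}{1} + \frac{4}{1}\right)\right) \left(3 + 6\right) = \left(110 + 0\right) 14 \left(4 + \left(3 \cdot 1 + 4 \cdot 1\right)\right) 9 = 110 \cdot 14 \left(4 + \left(3 + 4\right)\right) 9 = 110 \cdot 14 \left(4 + 7\right) 9 = 110 \cdot 14 \cdot 11 \cdot 9 = 110 \cdot 14 \cdot 99 = 110 \cdot 1386 = 152460$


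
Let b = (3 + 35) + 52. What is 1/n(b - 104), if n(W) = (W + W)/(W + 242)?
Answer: -57/7 ≈ -8.1429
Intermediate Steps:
b = 90 (b = 38 + 52 = 90)
n(W) = 2*W/(242 + W) (n(W) = (2*W)/(242 + W) = 2*W/(242 + W))
1/n(b - 104) = 1/(2*(90 - 104)/(242 + (90 - 104))) = 1/(2*(-14)/(242 - 14)) = 1/(2*(-14)/228) = 1/(2*(-14)*(1/228)) = 1/(-7/57) = -57/7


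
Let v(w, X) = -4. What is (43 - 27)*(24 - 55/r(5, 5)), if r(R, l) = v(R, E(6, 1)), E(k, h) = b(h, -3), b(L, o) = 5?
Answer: 604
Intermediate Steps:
E(k, h) = 5
r(R, l) = -4
(43 - 27)*(24 - 55/r(5, 5)) = (43 - 27)*(24 - 55/(-4)) = 16*(24 - 55*(-1/4)) = 16*(24 + 55/4) = 16*(151/4) = 604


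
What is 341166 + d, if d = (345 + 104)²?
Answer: 542767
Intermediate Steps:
d = 201601 (d = 449² = 201601)
341166 + d = 341166 + 201601 = 542767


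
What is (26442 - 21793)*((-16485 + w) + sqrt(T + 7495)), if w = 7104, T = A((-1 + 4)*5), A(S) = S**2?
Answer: -43612269 + 9298*sqrt(1930) ≈ -4.3204e+7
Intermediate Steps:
T = 225 (T = ((-1 + 4)*5)**2 = (3*5)**2 = 15**2 = 225)
(26442 - 21793)*((-16485 + w) + sqrt(T + 7495)) = (26442 - 21793)*((-16485 + 7104) + sqrt(225 + 7495)) = 4649*(-9381 + sqrt(7720)) = 4649*(-9381 + 2*sqrt(1930)) = -43612269 + 9298*sqrt(1930)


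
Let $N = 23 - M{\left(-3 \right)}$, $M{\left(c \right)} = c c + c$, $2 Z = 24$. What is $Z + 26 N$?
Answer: $454$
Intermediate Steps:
$Z = 12$ ($Z = \frac{1}{2} \cdot 24 = 12$)
$M{\left(c \right)} = c + c^{2}$ ($M{\left(c \right)} = c^{2} + c = c + c^{2}$)
$N = 17$ ($N = 23 - - 3 \left(1 - 3\right) = 23 - \left(-3\right) \left(-2\right) = 23 - 6 = 17$)
$Z + 26 N = 12 + 26 \cdot 17 = 12 + 442 = 454$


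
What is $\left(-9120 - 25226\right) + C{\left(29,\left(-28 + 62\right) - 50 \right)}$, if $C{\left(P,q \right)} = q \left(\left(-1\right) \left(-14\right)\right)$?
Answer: $-34570$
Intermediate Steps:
$C{\left(P,q \right)} = 14 q$ ($C{\left(P,q \right)} = q 14 = 14 q$)
$\left(-9120 - 25226\right) + C{\left(29,\left(-28 + 62\right) - 50 \right)} = \left(-9120 - 25226\right) + 14 \left(\left(-28 + 62\right) - 50\right) = -34346 + 14 \left(34 - 50\right) = -34346 + 14 \left(-16\right) = -34346 - 224 = -34570$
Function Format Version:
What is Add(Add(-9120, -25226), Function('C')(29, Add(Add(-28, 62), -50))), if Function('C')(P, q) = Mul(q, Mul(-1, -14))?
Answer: -34570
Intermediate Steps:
Function('C')(P, q) = Mul(14, q) (Function('C')(P, q) = Mul(q, 14) = Mul(14, q))
Add(Add(-9120, -25226), Function('C')(29, Add(Add(-28, 62), -50))) = Add(Add(-9120, -25226), Mul(14, Add(Add(-28, 62), -50))) = Add(-34346, Mul(14, Add(34, -50))) = Add(-34346, Mul(14, -16)) = Add(-34346, -224) = -34570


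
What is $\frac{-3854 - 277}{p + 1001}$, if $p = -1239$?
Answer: $\frac{243}{14} \approx 17.357$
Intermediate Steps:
$\frac{-3854 - 277}{p + 1001} = \frac{-3854 - 277}{-1239 + 1001} = - \frac{4131}{-238} = \left(-4131\right) \left(- \frac{1}{238}\right) = \frac{243}{14}$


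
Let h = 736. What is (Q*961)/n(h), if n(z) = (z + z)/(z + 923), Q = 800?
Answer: 39857475/46 ≈ 8.6647e+5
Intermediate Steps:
n(z) = 2*z/(923 + z) (n(z) = (2*z)/(923 + z) = 2*z/(923 + z))
(Q*961)/n(h) = (800*961)/((2*736/(923 + 736))) = 768800/((2*736/1659)) = 768800/((2*736*(1/1659))) = 768800/(1472/1659) = 768800*(1659/1472) = 39857475/46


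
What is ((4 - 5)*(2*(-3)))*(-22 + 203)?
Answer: 1086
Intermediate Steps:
((4 - 5)*(2*(-3)))*(-22 + 203) = -1*(-6)*181 = 6*181 = 1086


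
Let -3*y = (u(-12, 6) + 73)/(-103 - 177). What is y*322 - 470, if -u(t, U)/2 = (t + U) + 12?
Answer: -26797/60 ≈ -446.62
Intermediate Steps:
u(t, U) = -24 - 2*U - 2*t (u(t, U) = -2*((t + U) + 12) = -2*((U + t) + 12) = -2*(12 + U + t) = -24 - 2*U - 2*t)
y = 61/840 (y = -((-24 - 2*6 - 2*(-12)) + 73)/(3*(-103 - 177)) = -((-24 - 12 + 24) + 73)/(3*(-280)) = -(-12 + 73)*(-1)/(3*280) = -61*(-1)/(3*280) = -1/3*(-61/280) = 61/840 ≈ 0.072619)
y*322 - 470 = (61/840)*322 - 470 = 1403/60 - 470 = -26797/60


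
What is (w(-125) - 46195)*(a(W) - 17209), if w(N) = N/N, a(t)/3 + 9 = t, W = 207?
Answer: 767513310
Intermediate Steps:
a(t) = -27 + 3*t
w(N) = 1
(w(-125) - 46195)*(a(W) - 17209) = (1 - 46195)*((-27 + 3*207) - 17209) = -46194*((-27 + 621) - 17209) = -46194*(594 - 17209) = -46194*(-16615) = 767513310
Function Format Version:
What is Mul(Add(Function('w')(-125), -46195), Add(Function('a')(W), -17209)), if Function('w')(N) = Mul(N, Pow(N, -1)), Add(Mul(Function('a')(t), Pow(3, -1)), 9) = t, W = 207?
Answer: 767513310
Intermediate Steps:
Function('a')(t) = Add(-27, Mul(3, t))
Function('w')(N) = 1
Mul(Add(Function('w')(-125), -46195), Add(Function('a')(W), -17209)) = Mul(Add(1, -46195), Add(Add(-27, Mul(3, 207)), -17209)) = Mul(-46194, Add(Add(-27, 621), -17209)) = Mul(-46194, Add(594, -17209)) = Mul(-46194, -16615) = 767513310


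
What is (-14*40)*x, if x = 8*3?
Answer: -13440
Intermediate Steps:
x = 24
(-14*40)*x = -14*40*24 = -560*24 = -13440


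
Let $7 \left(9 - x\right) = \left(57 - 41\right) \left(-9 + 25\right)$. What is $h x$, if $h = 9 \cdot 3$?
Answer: $- \frac{5211}{7} \approx -744.43$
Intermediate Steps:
$h = 27$
$x = - \frac{193}{7}$ ($x = 9 - \frac{\left(57 - 41\right) \left(-9 + 25\right)}{7} = 9 - \frac{16 \cdot 16}{7} = 9 - \frac{256}{7} = - \frac{193}{7} \approx -27.571$)
$h x = 27 \left(- \frac{193}{7}\right) = - \frac{5211}{7}$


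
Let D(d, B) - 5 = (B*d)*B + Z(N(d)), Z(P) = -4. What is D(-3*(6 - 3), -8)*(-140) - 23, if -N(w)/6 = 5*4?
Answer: 80477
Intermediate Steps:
N(w) = -120 (N(w) = -30*4 = -6*20 = -120)
D(d, B) = 1 + d*B² (D(d, B) = 5 + ((B*d)*B - 4) = 5 + (d*B² - 4) = 5 + (-4 + d*B²) = 1 + d*B²)
D(-3*(6 - 3), -8)*(-140) - 23 = (1 - 3*(6 - 3)*(-8)²)*(-140) - 23 = (1 - 3*3*64)*(-140) - 23 = (1 - 9*64)*(-140) - 23 = (1 - 576)*(-140) - 23 = -575*(-140) - 23 = 80500 - 23 = 80477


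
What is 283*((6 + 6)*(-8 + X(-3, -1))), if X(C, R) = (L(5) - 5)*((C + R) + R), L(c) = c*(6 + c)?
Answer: -876168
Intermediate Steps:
X(C, R) = 50*C + 100*R (X(C, R) = (5*(6 + 5) - 5)*((C + R) + R) = (5*11 - 5)*(C + 2*R) = (55 - 5)*(C + 2*R) = 50*(C + 2*R) = 50*C + 100*R)
283*((6 + 6)*(-8 + X(-3, -1))) = 283*((6 + 6)*(-8 + (50*(-3) + 100*(-1)))) = 283*(12*(-8 + (-150 - 100))) = 283*(12*(-8 - 250)) = 283*(12*(-258)) = 283*(-3096) = -876168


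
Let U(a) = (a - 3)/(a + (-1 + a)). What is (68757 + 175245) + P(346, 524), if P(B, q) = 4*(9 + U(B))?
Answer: 168631630/691 ≈ 2.4404e+5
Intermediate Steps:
U(a) = (-3 + a)/(-1 + 2*a)
P(B, q) = 36 + 4*(-3 + B)/(-1 + 2*B) (P(B, q) = 4*(9 + (-3 + B)/(-1 + 2*B)) = 36 + 4*(-3 + B)/(-1 + 2*B))
(68757 + 175245) + P(346, 524) = (68757 + 175245) + 4*(-12 + 19*346)/(-1 + 2*346) = 244002 + 4*(-12 + 6574)/(-1 + 692) = 244002 + 4*6562/691 = 244002 + 4*(1/691)*6562 = 244002 + 26248/691 = 168631630/691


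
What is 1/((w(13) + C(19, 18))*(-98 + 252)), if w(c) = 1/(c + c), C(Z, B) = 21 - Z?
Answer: 13/4081 ≈ 0.0031855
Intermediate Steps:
w(c) = 1/(2*c)
1/((w(13) + C(19, 18))*(-98 + 252)) = 1/(((½)/13 + (21 - 1*19))*(-98 + 252)) = 1/(((½)*(1/13) + (21 - 19))*154) = 1/((1/26 + 2)*154) = 1/((53/26)*154) = 1/(4081/13) = 13/4081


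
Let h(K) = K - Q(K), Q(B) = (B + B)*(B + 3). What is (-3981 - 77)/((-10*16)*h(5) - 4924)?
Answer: -2029/3538 ≈ -0.57349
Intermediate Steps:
Q(B) = 2*B*(3 + B) (Q(B) = (2*B)*(3 + B) = 2*B*(3 + B))
h(K) = K - 2*K*(3 + K)
(-3981 - 77)/((-10*16)*h(5) - 4924) = (-3981 - 77)/((-10*16)*(5*(-5 - 2*5)) - 4924) = -4058/(-800*(-5 - 10) - 4924) = -4058/(-800*(-15) - 4924) = -4058/(-160*(-75) - 4924) = -4058/(12000 - 4924) = -4058/7076 = -4058*1/7076 = -2029/3538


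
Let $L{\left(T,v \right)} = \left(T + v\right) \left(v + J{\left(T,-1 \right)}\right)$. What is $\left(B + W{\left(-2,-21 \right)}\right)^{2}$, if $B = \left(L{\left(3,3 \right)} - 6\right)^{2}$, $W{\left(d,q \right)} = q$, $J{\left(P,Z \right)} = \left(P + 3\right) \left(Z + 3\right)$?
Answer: $49491225$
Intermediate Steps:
$J{\left(P,Z \right)} = \left(3 + P\right) \left(3 + Z\right)$
$L{\left(T,v \right)} = \left(T + v\right) \left(6 + v + 2 T\right)$ ($L{\left(T,v \right)} = \left(T + v\right) \left(v + \left(9 + 3 T + 3 \left(-1\right) + T \left(-1\right)\right)\right) = \left(T + v\right) \left(v + \left(9 + 3 T - 3 - T\right)\right) = \left(T + v\right) \left(v + \left(6 + 2 T\right)\right) = \left(T + v\right) \left(6 + v + 2 T\right)$)
$B = 7056$ ($B = \left(\left(3^{2} + 3 \cdot 3 + 2 \cdot 3 \left(3 + 3\right) + 2 \cdot 3 \left(3 + 3\right)\right) - 6\right)^{2} = \left(\left(9 + 9 + 2 \cdot 3 \cdot 6 + 2 \cdot 3 \cdot 6\right) - 6\right)^{2} = \left(\left(9 + 9 + 36 + 36\right) - 6\right)^{2} = \left(90 - 6\right)^{2} = 84^{2} = 7056$)
$\left(B + W{\left(-2,-21 \right)}\right)^{2} = \left(7056 - 21\right)^{2} = 7035^{2} = 49491225$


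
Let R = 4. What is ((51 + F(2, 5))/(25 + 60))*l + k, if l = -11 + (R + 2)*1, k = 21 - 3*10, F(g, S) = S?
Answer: -209/17 ≈ -12.294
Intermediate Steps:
k = -9 (k = 21 - 1*30 = 21 - 30 = -9)
l = -5 (l = -11 + (4 + 2)*1 = -11 + 6*1 = -11 + 6 = -5)
((51 + F(2, 5))/(25 + 60))*l + k = ((51 + 5)/(25 + 60))*(-5) - 9 = (56/85)*(-5) - 9 = -56/17 - 9 = -209/17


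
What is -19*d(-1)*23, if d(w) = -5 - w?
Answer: 1748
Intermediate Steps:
-19*d(-1)*23 = -19*(-5 - 1*(-1))*23 = -19*(-5 + 1)*23 = -19*(-4)*23 = 76*23 = 1748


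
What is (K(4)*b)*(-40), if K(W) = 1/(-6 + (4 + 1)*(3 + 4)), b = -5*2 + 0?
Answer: 400/29 ≈ 13.793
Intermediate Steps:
b = -10 (b = -10 + 0 = -10)
K(W) = 1/29 (K(W) = 1/(-6 + 5*7) = 1/(-6 + 35) = 1/29)
(K(4)*b)*(-40) = ((1/29)*(-10))*(-40) = -10/29*(-40) = 400/29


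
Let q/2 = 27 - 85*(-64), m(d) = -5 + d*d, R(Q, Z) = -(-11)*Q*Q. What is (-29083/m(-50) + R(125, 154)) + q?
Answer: 456079372/2495 ≈ 1.8280e+5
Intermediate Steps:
R(Q, Z) = 11*Q² (R(Q, Z) = -(-11)*Q² = 11*Q²)
m(d) = -5 + d²
q = 10934 (q = 2*(27 - 85*(-64)) = 2*(27 + 5440) = 2*5467 = 10934)
(-29083/m(-50) + R(125, 154)) + q = (-29083/(-5 + (-50)²) + 11*125²) + 10934 = (-29083/(-5 + 2500) + 11*15625) + 10934 = (-29083/2495 + 171875) + 10934 = 428799042/2495 + 10934 = 456079372/2495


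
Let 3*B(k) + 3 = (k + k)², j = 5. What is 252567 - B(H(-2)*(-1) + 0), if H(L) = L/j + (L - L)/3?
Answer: 18942584/75 ≈ 2.5257e+5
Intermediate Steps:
H(L) = L/5 (H(L) = L/5 + (L - L)/3 = L*(⅕) + 0*(⅓) = L/5 + 0 = L/5)
B(k) = -1 + 4*k²/3 (B(k) = -1 + (k + k)²/3 = -1 + (2*k)²/3 = -1 + (4*k²)/3 = -1 + 4*k²/3)
252567 - B(H(-2)*(-1) + 0) = 252567 - (-1 + 4*(((⅕)*(-2))*(-1) + 0)²/3) = 252567 - (-1 + 4*(-⅖*(-1) + 0)²/3) = 252567 - (-1 + 4*(⅖ + 0)²/3) = 252567 - (-1 + 4*(⅖)²/3) = 252567 - (-1 + (4/3)*(4/25)) = 252567 - (-1 + 16/75) = 252567 - 1*(-59/75) = 252567 + 59/75 = 18942584/75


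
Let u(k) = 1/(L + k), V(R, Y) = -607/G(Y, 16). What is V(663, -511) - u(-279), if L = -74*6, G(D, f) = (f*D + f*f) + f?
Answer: 446765/5714592 ≈ 0.078180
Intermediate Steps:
G(D, f) = f + f**2 + D*f (G(D, f) = (D*f + f**2) + f = (f**2 + D*f) + f = f + f**2 + D*f)
V(R, Y) = -607/(272 + 16*Y) (V(R, Y) = -607*1/(16*(1 + Y + 16)) = -607*1/(16*(17 + Y)) = -607/(272 + 16*Y))
L = -444
u(k) = 1/(-444 + k)
V(663, -511) - u(-279) = -607/(272 + 16*(-511)) - 1/(-444 - 279) = -607/(272 - 8176) - 1/(-723) = -607/(-7904) - 1*(-1/723) = -607*(-1/7904) + 1/723 = 607/7904 + 1/723 = 446765/5714592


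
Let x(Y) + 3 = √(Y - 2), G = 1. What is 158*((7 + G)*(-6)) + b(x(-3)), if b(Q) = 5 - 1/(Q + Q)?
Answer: -212209/28 + I*√5/28 ≈ -7578.9 + 0.07986*I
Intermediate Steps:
x(Y) = -3 + √(-2 + Y) (x(Y) = -3 + √(Y - 2) = -3 + √(-2 + Y))
b(Q) = 5 - 1/(2*Q)
158*((7 + G)*(-6)) + b(x(-3)) = 158*((7 + 1)*(-6)) + (5 - 1/(2*(-3 + √(-2 - 3)))) = 158*(8*(-6)) + (5 - 1/(2*(-3 + √(-5)))) = 158*(-48) + (5 - 1/(2*(-3 + I*√5))) = -7584 + (5 - 1/(2*(-3 + I*√5))) = -7579 - 1/(2*(-3 + I*√5))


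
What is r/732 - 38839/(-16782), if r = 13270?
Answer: 3487879/170617 ≈ 20.443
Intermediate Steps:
r/732 - 38839/(-16782) = 13270/732 - 38839/(-16782) = 13270*(1/732) - 38839*(-1/16782) = 6635/366 + 38839/16782 = 3487879/170617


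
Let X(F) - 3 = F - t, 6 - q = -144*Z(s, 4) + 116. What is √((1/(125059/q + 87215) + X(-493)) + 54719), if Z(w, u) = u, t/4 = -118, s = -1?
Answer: √90911343916820220735/40767249 ≈ 233.88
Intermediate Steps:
t = -472 (t = 4*(-118) = -472)
q = 466 (q = 6 - (-144*4 + 116) = 6 - (-576 + 116) = 6 - 1*(-460) = 6 + 460 = 466)
X(F) = 475 + F (X(F) = 3 + (F - 1*(-472)) = 3 + (F + 472) = 3 + (472 + F) = 475 + F)
√((1/(125059/q + 87215) + X(-493)) + 54719) = √((1/(125059/466 + 87215) + (475 - 493)) + 54719) = √((1/(125059*(1/466) + 87215) - 18) + 54719) = √((1/(125059/466 + 87215) - 18) + 54719) = √((1/(40767249/466) - 18) + 54719) = √((466/40767249 - 18) + 54719) = √(-733810016/40767249 + 54719) = √(2230009288015/40767249) = √90911343916820220735/40767249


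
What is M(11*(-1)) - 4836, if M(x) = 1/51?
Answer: -246635/51 ≈ -4836.0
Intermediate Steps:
M(x) = 1/51
M(11*(-1)) - 4836 = 1/51 - 4836 = -246635/51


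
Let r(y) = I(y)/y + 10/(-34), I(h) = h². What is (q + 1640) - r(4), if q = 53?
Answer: 28718/17 ≈ 1689.3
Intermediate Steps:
r(y) = -5/17 + y (r(y) = y²/y + 10/(-34) = y + 10*(-1/34) = y - 5/17 = -5/17 + y)
(q + 1640) - r(4) = (53 + 1640) - (-5/17 + 4) = 1693 - 1*63/17 = 1693 - 63/17 = 28718/17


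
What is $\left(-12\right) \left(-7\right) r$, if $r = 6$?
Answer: $504$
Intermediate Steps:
$\left(-12\right) \left(-7\right) r = \left(-12\right) \left(-7\right) 6 = 84 \cdot 6 = 504$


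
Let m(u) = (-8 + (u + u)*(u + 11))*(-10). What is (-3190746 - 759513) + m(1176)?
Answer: -31868419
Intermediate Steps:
m(u) = 80 - 20*u*(11 + u) (m(u) = (-8 + (2*u)*(11 + u))*(-10) = (-8 + 2*u*(11 + u))*(-10) = 80 - 20*u*(11 + u))
(-3190746 - 759513) + m(1176) = (-3190746 - 759513) + (80 - 220*1176 - 20*1176²) = -3950259 + (80 - 258720 - 20*1382976) = -3950259 + (80 - 258720 - 27659520) = -3950259 - 27918160 = -31868419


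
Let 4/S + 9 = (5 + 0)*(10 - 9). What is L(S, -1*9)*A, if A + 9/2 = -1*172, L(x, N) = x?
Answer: 353/2 ≈ 176.50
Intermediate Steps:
S = -1 (S = 4/(-9 + (5 + 0)*(10 - 9)) = 4/(-9 + 5*1) = 4/(-9 + 5) = 4/(-4) = 4*(-¼) = -1)
A = -353/2 (A = -9/2 - 1*172 = -9/2 - 172 = -353/2 ≈ -176.50)
L(S, -1*9)*A = -1*(-353/2) = 353/2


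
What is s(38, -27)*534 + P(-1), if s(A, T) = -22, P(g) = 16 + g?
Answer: -11733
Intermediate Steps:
s(38, -27)*534 + P(-1) = -22*534 + (16 - 1) = -11748 + 15 = -11733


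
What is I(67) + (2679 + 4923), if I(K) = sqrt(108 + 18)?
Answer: 7602 + 3*sqrt(14) ≈ 7613.2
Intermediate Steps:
I(K) = 3*sqrt(14) (I(K) = sqrt(126) = 3*sqrt(14))
I(67) + (2679 + 4923) = 3*sqrt(14) + (2679 + 4923) = 3*sqrt(14) + 7602 = 7602 + 3*sqrt(14)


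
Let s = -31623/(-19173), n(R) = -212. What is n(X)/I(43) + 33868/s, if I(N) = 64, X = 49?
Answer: 41718645/2032 ≈ 20531.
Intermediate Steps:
s = 127/77 (s = -31623*(-1/19173) = 127/77 ≈ 1.6494)
n(X)/I(43) + 33868/s = -212/64 + 33868/(127/77) = -212*1/64 + 33868*(77/127) = -53/16 + 2607836/127 = 41718645/2032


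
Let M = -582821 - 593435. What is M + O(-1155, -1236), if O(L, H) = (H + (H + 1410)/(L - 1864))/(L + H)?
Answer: -2830238896722/2406143 ≈ -1.1763e+6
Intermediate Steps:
O(L, H) = (H + (1410 + H)/(-1864 + L))/(H + L)
M = -1176256
M + O(-1155, -1236) = -1176256 + (1410 - 1863*(-1236) - 1236*(-1155))/((-1155)² - 1864*(-1236) - 1864*(-1155) - 1236*(-1155)) = -1176256 + (1410 + 2302668 + 1427580)/(1334025 + 2303904 + 2152920 + 1427580) = -1176256 + 3731658/7218429 = -1176256 + (1/7218429)*3731658 = -1176256 + 1243886/2406143 = -2830238896722/2406143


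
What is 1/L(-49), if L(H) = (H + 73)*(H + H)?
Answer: -1/2352 ≈ -0.00042517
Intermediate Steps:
L(H) = 2*H*(73 + H) (L(H) = (73 + H)*(2*H) = 2*H*(73 + H))
1/L(-49) = 1/(2*(-49)*(73 - 49)) = 1/(2*(-49)*24) = 1/(-2352) = -1/2352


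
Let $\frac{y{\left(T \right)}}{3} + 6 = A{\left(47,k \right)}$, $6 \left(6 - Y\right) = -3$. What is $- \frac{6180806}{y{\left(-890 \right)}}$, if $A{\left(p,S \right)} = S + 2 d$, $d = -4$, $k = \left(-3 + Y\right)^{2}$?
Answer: $\frac{24723224}{21} \approx 1.1773 \cdot 10^{6}$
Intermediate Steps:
$Y = \frac{13}{2}$ ($Y = 6 - - \frac{1}{2} = 6 + \frac{1}{2} = \frac{13}{2} \approx 6.5$)
$k = \frac{49}{4}$ ($k = \left(-3 + \frac{13}{2}\right)^{2} = \left(\frac{7}{2}\right)^{2} = \frac{49}{4} \approx 12.25$)
$A{\left(p,S \right)} = -8 + S$ ($A{\left(p,S \right)} = S + 2 \left(-4\right) = S - 8 = -8 + S$)
$y{\left(T \right)} = - \frac{21}{4}$ ($y{\left(T \right)} = -18 + 3 \left(-8 + \frac{49}{4}\right) = -18 + 3 \cdot \frac{17}{4} = -18 + \frac{51}{4} = - \frac{21}{4}$)
$- \frac{6180806}{y{\left(-890 \right)}} = - \frac{6180806}{- \frac{21}{4}} = \left(-6180806\right) \left(- \frac{4}{21}\right) = \frac{24723224}{21}$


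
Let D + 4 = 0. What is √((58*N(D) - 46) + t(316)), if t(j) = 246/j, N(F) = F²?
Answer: √22037682/158 ≈ 29.712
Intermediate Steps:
D = -4 (D = -4 + 0 = -4)
√((58*N(D) - 46) + t(316)) = √((58*(-4)² - 46) + 246/316) = √((58*16 - 46) + 246*(1/316)) = √((928 - 46) + 123/158) = √(882 + 123/158) = √(139479/158) = √22037682/158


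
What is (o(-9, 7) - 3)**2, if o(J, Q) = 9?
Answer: 36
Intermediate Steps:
(o(-9, 7) - 3)**2 = (9 - 3)**2 = 6**2 = 36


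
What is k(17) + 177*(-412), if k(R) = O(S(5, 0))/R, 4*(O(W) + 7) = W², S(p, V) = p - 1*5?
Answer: -1239715/17 ≈ -72924.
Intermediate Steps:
S(p, V) = -5 + p (S(p, V) = p - 5 = -5 + p)
O(W) = -7 + W²/4
k(R) = -7/R (k(R) = (-7 + (-5 + 5)²/4)/R = (-7 + (¼)*0²)/R = (-7 + (¼)*0)/R = (-7 + 0)/R = -7/R)
k(17) + 177*(-412) = -7/17 + 177*(-412) = -7*1/17 - 72924 = -7/17 - 72924 = -1239715/17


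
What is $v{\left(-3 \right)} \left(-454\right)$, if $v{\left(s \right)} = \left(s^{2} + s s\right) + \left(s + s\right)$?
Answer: $-5448$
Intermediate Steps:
$v{\left(s \right)} = 2 s + 2 s^{2}$ ($v{\left(s \right)} = \left(s^{2} + s^{2}\right) + 2 s = 2 s^{2} + 2 s = 2 s + 2 s^{2}$)
$v{\left(-3 \right)} \left(-454\right) = 2 \left(-3\right) \left(1 - 3\right) \left(-454\right) = 2 \left(-3\right) \left(-2\right) \left(-454\right) = 12 \left(-454\right) = -5448$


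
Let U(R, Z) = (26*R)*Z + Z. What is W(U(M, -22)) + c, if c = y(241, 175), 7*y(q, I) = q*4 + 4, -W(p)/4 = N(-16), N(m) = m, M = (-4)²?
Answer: 1416/7 ≈ 202.29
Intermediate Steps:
M = 16
U(R, Z) = Z + 26*R*Z (U(R, Z) = 26*R*Z + Z = Z + 26*R*Z)
W(p) = 64 (W(p) = -4*(-16) = 64)
y(q, I) = 4/7 + 4*q/7 (y(q, I) = (q*4 + 4)/7 = (4*q + 4)/7 = (4 + 4*q)/7 = 4/7 + 4*q/7)
c = 968/7 (c = 4/7 + (4/7)*241 = 4/7 + 964/7 = 968/7 ≈ 138.29)
W(U(M, -22)) + c = 64 + 968/7 = 1416/7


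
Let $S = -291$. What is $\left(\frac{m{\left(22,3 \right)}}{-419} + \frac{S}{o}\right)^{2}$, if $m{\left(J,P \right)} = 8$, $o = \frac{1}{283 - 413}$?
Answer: $\frac{251246655980644}{175561} \approx 1.4311 \cdot 10^{9}$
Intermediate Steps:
$o = - \frac{1}{130}$ ($o = \frac{1}{-130} = - \frac{1}{130} \approx -0.0076923$)
$\left(\frac{m{\left(22,3 \right)}}{-419} + \frac{S}{o}\right)^{2} = \left(\frac{8}{-419} - \frac{291}{- \frac{1}{130}}\right)^{2} = \left(8 \left(- \frac{1}{419}\right) - -37830\right)^{2} = \left(- \frac{8}{419} + 37830\right)^{2} = \left(\frac{15850762}{419}\right)^{2} = \frac{251246655980644}{175561}$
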